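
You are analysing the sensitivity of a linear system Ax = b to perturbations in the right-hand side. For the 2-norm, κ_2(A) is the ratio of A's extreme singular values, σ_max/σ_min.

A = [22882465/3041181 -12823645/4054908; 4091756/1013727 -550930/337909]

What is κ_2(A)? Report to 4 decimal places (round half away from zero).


172.0125

M = AᵀA = [2333181345841/32002705449 -1296160445245/42670273932; -1296160445245/42670273932 720253659625/56893698576]. tr(M)=259249612249/3029841936, det(M)=46854025/189365121
solving λ² − 259249612249/3029841936·λ + 46854025/189365121 = 0 gives λ = 1369/16, 547600/189365121
κ_2(A) = √(λ_max/λ_min) = √((1369/16) / (547600/189365121)) = 172.0125


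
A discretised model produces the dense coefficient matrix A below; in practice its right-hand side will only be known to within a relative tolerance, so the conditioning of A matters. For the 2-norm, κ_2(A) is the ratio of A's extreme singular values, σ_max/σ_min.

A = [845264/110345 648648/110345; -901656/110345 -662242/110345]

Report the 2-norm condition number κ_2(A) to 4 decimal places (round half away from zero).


M = AᵀA = [1816236352/14478025 1361942064/14478025; 1361942064/14478025 1021770148/14478025]. tr(M)=113520260/579121, det(M)=2458624/579121
eigenvalues of AᵀA: λ = (tr ± √(tr²−4·det))/2 = 196, 12544/579121
κ_2(A) = √(λ_max/λ_min) = √(196 / (12544/579121)) = 95.1250

95.1250


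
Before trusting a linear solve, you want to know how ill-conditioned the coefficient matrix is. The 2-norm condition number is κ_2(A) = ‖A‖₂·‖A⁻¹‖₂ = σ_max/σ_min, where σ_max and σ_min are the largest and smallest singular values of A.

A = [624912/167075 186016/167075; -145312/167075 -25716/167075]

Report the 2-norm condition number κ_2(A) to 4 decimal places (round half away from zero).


AᵀA = [244872448/16605625 71374464/16605625; 71374464/16605625 20977552/16605625]; tr = 425360/26569, det = 4096/26569
solving λ² − 425360/26569·λ + 4096/26569 = 0 gives λ = 16, 256/26569
κ = σ_max/σ_min = 4/(16/163) = 40.7500

40.7500


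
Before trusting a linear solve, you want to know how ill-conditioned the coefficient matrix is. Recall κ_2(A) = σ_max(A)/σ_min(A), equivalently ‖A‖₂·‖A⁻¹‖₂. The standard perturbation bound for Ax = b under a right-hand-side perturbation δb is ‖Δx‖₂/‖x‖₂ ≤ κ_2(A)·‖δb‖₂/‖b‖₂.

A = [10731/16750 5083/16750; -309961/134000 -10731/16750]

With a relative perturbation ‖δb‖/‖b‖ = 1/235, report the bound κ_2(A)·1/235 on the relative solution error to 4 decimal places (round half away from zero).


M = AᵀA = [165513121/28729600 6020091/3591200; 6020091/3591200 112793/224450]. tr(M)=7198025/1149184, det(M)=390625/4596736
char-poly roots: 25/4 and 15625/1149184
κ = σ_max/σ_min = (5/2)/(125/1072) = 21.4400
bound on ‖Δx‖/‖x‖: κ·ε = 21.4400·1/235 = 0.0912

0.0912


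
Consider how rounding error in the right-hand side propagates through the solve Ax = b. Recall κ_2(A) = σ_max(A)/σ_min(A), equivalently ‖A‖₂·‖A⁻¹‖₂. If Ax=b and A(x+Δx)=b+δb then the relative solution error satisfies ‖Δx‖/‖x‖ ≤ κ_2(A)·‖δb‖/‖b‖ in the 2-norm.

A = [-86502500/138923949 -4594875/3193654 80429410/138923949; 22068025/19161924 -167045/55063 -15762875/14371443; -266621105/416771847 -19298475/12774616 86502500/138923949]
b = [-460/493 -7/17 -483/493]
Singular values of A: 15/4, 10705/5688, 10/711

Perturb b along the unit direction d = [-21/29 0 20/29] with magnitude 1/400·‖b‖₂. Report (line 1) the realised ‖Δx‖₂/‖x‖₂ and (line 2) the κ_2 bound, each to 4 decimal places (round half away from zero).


from the listed singular values, σ₁ = 15/4, σ_n = 10/711
κ = σ_max/σ_min = (15/4)/(10/711) = 266.6250
κ_2(A)·‖δb‖/‖b‖ = 0.6666
solve Ax = b  →  x = [0.3330 0.3768 -0.3171]
2-norm of b is 1.4142; of x, 0.5945
re-solving with b+δb shifts x by Δx of norm 0.2514
relative error = 0.4228
tightness: 0.4228 against a bound of 0.6666 (unrounded ratio ≈ 0.6344)

0.4228
0.6666


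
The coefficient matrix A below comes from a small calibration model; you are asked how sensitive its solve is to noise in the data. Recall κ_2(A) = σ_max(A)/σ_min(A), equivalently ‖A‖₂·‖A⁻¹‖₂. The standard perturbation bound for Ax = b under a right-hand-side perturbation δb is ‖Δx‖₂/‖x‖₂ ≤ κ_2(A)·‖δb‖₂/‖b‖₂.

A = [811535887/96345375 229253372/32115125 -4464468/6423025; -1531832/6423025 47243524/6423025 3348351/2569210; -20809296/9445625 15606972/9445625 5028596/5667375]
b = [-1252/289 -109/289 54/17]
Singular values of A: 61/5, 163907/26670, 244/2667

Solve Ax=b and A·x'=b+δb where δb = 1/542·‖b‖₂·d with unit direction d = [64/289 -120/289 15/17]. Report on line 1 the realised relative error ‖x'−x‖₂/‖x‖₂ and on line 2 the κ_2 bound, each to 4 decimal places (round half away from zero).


0.0050
0.2460

σ_max = 61/5, σ_min = 244/2667
κ = σ_max/σ_min = (61/5)/(244/2667) = 133.3500
worst-case relative error ≤ 133.3500 × 1/542 = 0.2460
solve Ax = b  →  x = [4.3252 -3.6537 21.1229]
2-norm of b is 5.3852; of x, 21.8686
with δb = [0.0022 -0.0041 0.0088], A·Δx = δb → ‖Δx‖ = 0.1086
realised ‖Δx‖/‖x‖ = 0.0050
realised/bound (from unrounded values) ≈ 0.0202


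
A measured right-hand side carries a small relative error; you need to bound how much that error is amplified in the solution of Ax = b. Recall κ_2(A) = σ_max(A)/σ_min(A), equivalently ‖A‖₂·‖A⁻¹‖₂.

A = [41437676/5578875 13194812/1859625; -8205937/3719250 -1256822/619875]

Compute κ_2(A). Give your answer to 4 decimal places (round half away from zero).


AᵀA = [11958976940089/199192616100 189815249351/3319876935; 189815249351/3319876935 301311164116/5533128225]; tr = 5423585933/47370420, det = 524318404/1480325625
λ_max, λ_min = (5423585933/47370420 ± √735302630330251141249/56098917274410000)/2 = 11449/100, 183184/59213025
κ = σ_max/σ_min = (107/10)/(428/7695) = 192.3750

192.3750


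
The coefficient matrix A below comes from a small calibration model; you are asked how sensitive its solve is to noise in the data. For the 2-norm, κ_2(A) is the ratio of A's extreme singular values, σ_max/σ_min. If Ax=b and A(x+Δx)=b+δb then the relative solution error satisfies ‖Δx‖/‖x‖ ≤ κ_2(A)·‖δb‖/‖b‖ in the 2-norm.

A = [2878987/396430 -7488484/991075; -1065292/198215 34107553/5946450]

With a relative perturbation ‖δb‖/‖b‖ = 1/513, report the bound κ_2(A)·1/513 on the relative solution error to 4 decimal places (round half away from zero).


form AᵀA = [513118173089/6286269796 -2020244952152/23573511735; -2020244952152/23573511735 127284452236201/1414410704100] with trace 144313936493/840910050 and determinant 294499921/269091216
λ_max, λ_min = (144313936493/840910050 ± √5205854166703618328356/176782428047750625)/2 = 17161/100, 429025/67272804
σ_max=√(17161/100)=(131/10), σ_min=√(429025/67272804)=(655/8202) → κ = 164.0400
bound on ‖Δx‖/‖x‖: κ·ε = 164.0400·1/513 = 0.3198

0.3198


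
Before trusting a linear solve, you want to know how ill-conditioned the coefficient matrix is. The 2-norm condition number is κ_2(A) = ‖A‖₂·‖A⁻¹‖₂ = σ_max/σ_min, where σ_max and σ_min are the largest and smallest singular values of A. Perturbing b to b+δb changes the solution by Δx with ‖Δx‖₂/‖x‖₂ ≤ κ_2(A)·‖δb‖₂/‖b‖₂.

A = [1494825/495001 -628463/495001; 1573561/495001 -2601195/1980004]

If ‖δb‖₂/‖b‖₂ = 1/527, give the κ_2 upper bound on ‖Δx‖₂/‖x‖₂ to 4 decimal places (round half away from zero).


AᵀA = [5601184306/291350761 -9335205495/1165403044; -9335205495/1165403044 15559651969/4661612176]; tr = 622358585/27583504, det = 130321/27583504
λ_max, λ_min = (622358585/27583504 ± √387315829483903089/760849692918016)/2 = 361/16, 361/1723969
so κ_2 = √((361/16) / (361/1723969)) = 328.2500
worst-case relative error ≤ 328.2500 × 1/527 = 0.6229

0.6229


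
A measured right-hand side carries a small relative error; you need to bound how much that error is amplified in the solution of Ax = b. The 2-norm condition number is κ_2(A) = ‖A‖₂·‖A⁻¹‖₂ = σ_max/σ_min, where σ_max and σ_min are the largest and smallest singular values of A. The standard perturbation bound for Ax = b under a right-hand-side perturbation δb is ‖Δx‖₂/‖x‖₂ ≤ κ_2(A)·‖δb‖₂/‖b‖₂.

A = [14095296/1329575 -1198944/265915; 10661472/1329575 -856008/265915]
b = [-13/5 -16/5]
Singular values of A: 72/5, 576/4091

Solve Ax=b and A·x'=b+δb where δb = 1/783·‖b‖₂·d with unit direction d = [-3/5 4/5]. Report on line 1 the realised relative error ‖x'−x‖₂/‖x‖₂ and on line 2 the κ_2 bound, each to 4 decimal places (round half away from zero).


0.0053
0.1306

σ_max = 72/5, σ_min = 576/4091
κ = σ_max/σ_min = (72/5)/(576/4091) = 102.2750
bound on ‖Δx‖/‖x‖: κ·ε = 102.2750·1/783 = 0.1306
solve Ax = b  →  x = [-2.9881 -6.4493]
2-norm of b is 4.1231; of x, 7.1079
with δb = [-0.0032 0.0042], A·Δx = δb → ‖Δx‖ = 0.0374
dividing the unrounded norms, ‖Δx‖/‖x‖ = 0.0053
realised/bound (from unrounded values) ≈ 0.0403


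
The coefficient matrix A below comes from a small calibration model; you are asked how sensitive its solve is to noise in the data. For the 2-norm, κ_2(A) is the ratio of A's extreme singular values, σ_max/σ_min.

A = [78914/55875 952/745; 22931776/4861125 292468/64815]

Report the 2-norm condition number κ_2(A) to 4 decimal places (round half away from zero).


form AᵀA = [916802700676/37808858025 58203522608/2520590535; 58203522608/2520590535 3695893840/168039369] with trace 2078928436/44957025 and determinant 5345344/44957025
solving λ² − 2078928436/44957025·λ + 5345344/44957025 = 0 gives λ = 1156/25, 4624/1798281
so κ_2 = √((1156/25) / (4624/1798281)) = 134.1000

134.1000


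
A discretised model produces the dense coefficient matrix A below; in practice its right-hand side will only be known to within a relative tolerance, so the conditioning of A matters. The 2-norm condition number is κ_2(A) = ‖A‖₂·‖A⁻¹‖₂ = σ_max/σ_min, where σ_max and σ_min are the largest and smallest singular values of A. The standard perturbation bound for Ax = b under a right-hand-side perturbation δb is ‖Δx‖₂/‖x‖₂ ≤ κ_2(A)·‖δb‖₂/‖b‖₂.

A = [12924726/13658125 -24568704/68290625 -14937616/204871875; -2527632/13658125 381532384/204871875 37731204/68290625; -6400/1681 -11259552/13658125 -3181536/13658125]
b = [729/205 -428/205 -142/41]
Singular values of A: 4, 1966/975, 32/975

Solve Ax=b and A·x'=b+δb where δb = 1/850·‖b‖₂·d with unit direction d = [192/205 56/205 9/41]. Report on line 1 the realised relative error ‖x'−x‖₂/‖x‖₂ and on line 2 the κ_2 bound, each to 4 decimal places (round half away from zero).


0.0032
0.1434

largest singular value 4, smallest 32/975
κ = σ_max/σ_min = 4/(32/975) = 121.8750
bound on ‖Δx‖/‖x‖: κ·ε = 121.8750·1/850 = 0.1434
solve Ax = b  →  x = [1.3022 -18.2452 58.1550]
2-norm of b is 5.3852; of x, 60.9639
with δb = [0.0059 0.0017 0.0014], A·Δx = δb → ‖Δx‖ = 0.1930
dividing the unrounded norms, ‖Δx‖/‖x‖ = 0.0032
realised/bound (from unrounded values) ≈ 0.0221


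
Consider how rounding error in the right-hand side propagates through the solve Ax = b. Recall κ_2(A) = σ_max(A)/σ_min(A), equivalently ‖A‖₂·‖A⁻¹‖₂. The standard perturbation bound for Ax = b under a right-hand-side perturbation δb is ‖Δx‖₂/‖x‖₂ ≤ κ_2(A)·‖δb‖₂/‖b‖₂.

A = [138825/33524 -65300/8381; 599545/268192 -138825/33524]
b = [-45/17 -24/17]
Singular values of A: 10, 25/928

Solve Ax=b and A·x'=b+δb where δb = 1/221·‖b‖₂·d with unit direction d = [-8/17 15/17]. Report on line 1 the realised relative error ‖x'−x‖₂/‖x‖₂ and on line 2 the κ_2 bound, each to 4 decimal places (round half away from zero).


1.6796
1.6796

σ_max = 10, σ_min = 25/928
condition number: 10 ÷ (25/928) = 371.2000
worst-case relative error ≤ 371.2000 × 1/221 = 1.6796
solve Ax = b  →  x = [-0.1412 0.2647]
2-norm of b is 3.0000; of x, 0.3000
re-solving with b+δb shifts x by Δx of norm 0.5039
dividing the unrounded norms, ‖Δx‖/‖x‖ = 1.6796
so the bound is sharp here: realised error equals the bound


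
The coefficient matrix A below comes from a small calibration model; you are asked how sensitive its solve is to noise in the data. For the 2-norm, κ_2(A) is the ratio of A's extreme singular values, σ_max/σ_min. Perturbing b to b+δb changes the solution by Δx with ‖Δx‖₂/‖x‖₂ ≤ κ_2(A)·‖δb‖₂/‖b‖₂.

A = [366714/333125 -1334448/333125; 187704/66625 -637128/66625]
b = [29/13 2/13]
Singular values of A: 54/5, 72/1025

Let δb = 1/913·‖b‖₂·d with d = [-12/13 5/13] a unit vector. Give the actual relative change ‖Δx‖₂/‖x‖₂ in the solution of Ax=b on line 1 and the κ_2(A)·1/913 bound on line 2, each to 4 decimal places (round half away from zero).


from the listed singular values, σ₁ = 54/5, σ_n = 72/1025
condition number: (54/5) ÷ (72/1025) = 153.7500
κ_2(A)·‖δb‖/‖b‖ = 0.1684
solve Ax = b  →  x = [-27.3074 -8.0611]
‖b‖₂ = 2.2361 and ‖x‖₂ = 28.4724
re-solving with b+δb shifts x by Δx of norm 0.0349
realised ‖Δx‖/‖x‖ = 0.0012
realised/bound (from unrounded values) ≈ 0.0073

0.0012
0.1684


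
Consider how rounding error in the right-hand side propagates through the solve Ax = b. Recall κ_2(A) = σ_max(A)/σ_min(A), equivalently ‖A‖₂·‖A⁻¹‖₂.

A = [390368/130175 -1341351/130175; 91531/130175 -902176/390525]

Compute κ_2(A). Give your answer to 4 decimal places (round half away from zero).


M = AᵀA = [19127317/2016125 -196720832/6048375; -196720832/6048375 2023429397/18145125]. tr(M)=17564602/145161, det(M)=14641/145161
char-poly roots: 121 and 121/145161
σ_max=√121=11, σ_min=√(121/145161)=(11/381) → κ = 381.0000

381.0000


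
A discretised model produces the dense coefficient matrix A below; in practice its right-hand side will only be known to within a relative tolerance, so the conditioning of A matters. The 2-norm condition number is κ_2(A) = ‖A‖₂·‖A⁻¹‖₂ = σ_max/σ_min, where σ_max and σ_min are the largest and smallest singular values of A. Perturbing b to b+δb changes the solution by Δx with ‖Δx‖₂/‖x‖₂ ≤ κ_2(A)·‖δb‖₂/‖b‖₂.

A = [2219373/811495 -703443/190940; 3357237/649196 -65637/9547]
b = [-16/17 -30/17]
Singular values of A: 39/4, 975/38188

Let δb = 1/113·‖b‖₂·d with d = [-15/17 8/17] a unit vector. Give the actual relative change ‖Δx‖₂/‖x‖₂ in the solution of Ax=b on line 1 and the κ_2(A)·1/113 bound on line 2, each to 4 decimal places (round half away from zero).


3.3795
3.3795

largest singular value 39/4, smallest 975/38188
κ = σ_max/σ_min = (39/4)/(975/38188) = 381.8800
bound on ‖Δx‖/‖x‖: κ·ε = 381.8800·1/113 = 3.3795
solve Ax = b  →  x = [-0.1231 0.1641]
‖b‖ = 2.0000, ‖x‖ = 0.2051
Δx = A⁻¹·δb where δb = 1/113·2.0000·d; ‖Δx‖ = 0.6932
realised ‖Δx‖/‖x‖ = 3.3795
realised/bound = 1 exactly: the bound is attained for this b and d


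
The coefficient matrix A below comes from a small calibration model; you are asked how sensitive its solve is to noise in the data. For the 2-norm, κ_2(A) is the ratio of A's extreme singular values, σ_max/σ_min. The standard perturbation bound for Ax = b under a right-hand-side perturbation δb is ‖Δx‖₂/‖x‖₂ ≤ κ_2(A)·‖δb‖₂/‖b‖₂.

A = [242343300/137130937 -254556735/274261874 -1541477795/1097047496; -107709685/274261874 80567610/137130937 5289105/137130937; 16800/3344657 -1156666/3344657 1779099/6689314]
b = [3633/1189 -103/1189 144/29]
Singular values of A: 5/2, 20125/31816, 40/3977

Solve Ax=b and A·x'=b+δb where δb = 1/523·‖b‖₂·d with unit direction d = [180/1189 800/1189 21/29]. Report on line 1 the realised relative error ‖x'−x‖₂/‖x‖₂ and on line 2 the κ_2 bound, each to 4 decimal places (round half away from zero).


largest singular value 5/2, smallest 40/3977
κ_2(A) = (5/2) / (40/3977) = 248.5625
perturbation bound = 248.5625·1/523 = 0.4753
solve Ax = b  →  x = [275.1448 168.5030 232.5753]
‖b‖ = 5.8310, ‖x‖ = 397.7301
δb = ε·‖b‖·d = [0.0017 0.0075 0.0081]; solving A·Δx = δb gives ‖Δx‖ = 1.1085
dividing the unrounded norms, ‖Δx‖/‖x‖ = 0.0028
tightness: 0.0028 against a bound of 0.4753 (unrounded ratio ≈ 0.0059)

0.0028
0.4753


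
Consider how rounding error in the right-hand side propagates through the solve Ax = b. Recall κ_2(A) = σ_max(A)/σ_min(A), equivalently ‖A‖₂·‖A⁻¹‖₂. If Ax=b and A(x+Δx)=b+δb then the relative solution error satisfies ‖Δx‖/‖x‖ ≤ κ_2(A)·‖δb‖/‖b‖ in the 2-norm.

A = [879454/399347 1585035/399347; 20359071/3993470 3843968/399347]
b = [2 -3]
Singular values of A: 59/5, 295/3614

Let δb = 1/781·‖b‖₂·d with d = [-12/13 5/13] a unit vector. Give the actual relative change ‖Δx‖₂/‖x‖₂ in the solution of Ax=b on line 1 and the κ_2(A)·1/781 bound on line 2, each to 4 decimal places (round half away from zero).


0.0015
0.1851

σ_max = 59/5, σ_min = 295/3614
κ = σ_max/σ_min = (59/5)/(295/3614) = 144.5600
κ_2(A)·‖δb‖/‖b‖ = 0.1851
solve Ax = b  →  x = [32.3490 -17.4449]
‖b‖ = 3.6056, ‖x‖ = 36.7529
re-solving with b+δb shifts x by Δx of norm 0.0566
dividing the unrounded norms, ‖Δx‖/‖x‖ = 0.0015
tightness: 0.0015 against a bound of 0.1851 (unrounded ratio ≈ 0.0083)


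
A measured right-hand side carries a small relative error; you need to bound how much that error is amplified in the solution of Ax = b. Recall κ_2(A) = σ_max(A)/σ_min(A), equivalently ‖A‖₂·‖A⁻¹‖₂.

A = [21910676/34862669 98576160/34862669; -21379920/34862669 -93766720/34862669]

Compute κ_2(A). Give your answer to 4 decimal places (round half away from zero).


366.5125

AᵀA = [1114362309136/1445191069921 4951956332160/1445191069921; 4951956332160/1445191069921 22008866944000/1445191069921]; tr = 13755639056/859721041, det = 1638400/859721041
eigenvalues of AᵀA: λ = (tr ± √(tr²−4·det))/2 = 16, 102400/859721041
κ_2(A) = √(λ_max/λ_min) = √(16 / (102400/859721041)) = 366.5125


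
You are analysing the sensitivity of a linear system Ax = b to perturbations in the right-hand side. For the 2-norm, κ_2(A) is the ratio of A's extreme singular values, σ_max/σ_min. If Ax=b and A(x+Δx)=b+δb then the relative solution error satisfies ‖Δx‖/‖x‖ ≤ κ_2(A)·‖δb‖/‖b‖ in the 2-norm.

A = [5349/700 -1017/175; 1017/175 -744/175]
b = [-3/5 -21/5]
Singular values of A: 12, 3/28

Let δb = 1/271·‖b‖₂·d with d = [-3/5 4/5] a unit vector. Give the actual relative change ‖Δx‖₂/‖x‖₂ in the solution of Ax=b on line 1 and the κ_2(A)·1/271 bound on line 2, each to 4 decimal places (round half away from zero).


from the listed singular values, σ₁ = 12, σ_n = 3/28
condition number: 12 ÷ (3/28) = 112.0000
κ_2(A)·‖δb‖/‖b‖ = 0.4133
solve Ax = b  →  x = [-17.0000 -22.2500]
‖b‖₂ = 4.2426 and ‖x‖₂ = 28.0011
δb = ε·‖b‖·d = [-0.0094 0.0125]; solving A·Δx = δb gives ‖Δx‖ = 0.1461
realised ‖Δx‖/‖x‖ = 0.0052
so the bound overstates the realised error by a factor of ≈ 79.1991 (computed from the unrounded values)

0.0052
0.4133


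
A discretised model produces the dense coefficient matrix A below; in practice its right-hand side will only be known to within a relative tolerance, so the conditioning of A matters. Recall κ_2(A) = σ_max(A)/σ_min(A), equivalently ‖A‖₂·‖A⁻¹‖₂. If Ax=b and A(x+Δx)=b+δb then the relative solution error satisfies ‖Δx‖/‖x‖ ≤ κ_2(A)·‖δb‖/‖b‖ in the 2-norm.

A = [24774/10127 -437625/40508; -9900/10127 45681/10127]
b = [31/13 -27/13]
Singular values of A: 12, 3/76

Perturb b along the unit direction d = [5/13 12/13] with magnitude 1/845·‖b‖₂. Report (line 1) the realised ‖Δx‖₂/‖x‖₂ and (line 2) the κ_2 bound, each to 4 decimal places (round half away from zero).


largest singular value 12, smallest 3/76
condition number: 12 ÷ (3/76) = 304.0000
bound on ‖Δx‖/‖x‖: κ·ε = 304.0000·1/845 = 0.3598
solve Ax = b  →  x = [-24.6606 -5.8049]
2-norm of b is 3.1623; of x, 25.3346
δb = ε·‖b‖·d = [0.0014 0.0035]; solving A·Δx = δb gives ‖Δx‖ = 0.0948
relative error = 0.0037
so the bound overstates the realised error by a factor of ≈ 96.1379 (computed from the unrounded values)

0.0037
0.3598


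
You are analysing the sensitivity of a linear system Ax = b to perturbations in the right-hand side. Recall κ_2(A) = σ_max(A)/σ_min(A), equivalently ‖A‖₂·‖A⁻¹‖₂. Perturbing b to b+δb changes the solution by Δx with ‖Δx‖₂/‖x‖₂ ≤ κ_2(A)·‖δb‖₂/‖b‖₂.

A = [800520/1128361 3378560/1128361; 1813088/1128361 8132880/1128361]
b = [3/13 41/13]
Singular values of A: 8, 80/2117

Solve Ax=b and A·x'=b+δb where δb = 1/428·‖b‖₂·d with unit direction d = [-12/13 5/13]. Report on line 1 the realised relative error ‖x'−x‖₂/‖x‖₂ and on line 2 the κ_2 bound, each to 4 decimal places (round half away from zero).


largest singular value 8, smallest 80/2117
κ = σ_max/σ_min = 8/(80/2117) = 211.7000
bound on ‖Δx‖/‖x‖: κ·ε = 211.7000·1/428 = 0.4946
solve Ax = b  →  x = [-25.7348 6.1747]
2-norm of b is 3.1623; of x, 26.4652
δb = ε·‖b‖·d = [-0.0068 0.0028]; solving A·Δx = δb gives ‖Δx‖ = 0.1955
dividing the unrounded norms, ‖Δx‖/‖x‖ = 0.0074
tightness: 0.0074 against a bound of 0.4946 (unrounded ratio ≈ 0.0149)

0.0074
0.4946


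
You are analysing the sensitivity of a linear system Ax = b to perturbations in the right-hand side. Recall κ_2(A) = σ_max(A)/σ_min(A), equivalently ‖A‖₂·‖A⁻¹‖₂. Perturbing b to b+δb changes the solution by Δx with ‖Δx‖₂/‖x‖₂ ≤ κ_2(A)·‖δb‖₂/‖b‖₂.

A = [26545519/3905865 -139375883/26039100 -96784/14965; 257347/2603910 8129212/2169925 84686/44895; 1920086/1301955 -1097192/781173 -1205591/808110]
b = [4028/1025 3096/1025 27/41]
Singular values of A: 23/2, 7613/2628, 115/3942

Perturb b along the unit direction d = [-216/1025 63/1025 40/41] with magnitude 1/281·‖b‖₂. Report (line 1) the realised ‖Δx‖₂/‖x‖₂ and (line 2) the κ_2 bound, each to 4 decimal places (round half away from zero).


0.4340
1.4028

from the listed singular values, σ₁ = 23/2, σ_n = 115/3942
κ_2(A) = (23/2) / (115/3942) = 394.2000
perturbation bound = 394.2000·1/281 = 1.4028
solve Ax = b  →  x = [1.1034 0.8560 -0.1565]
2-norm of b is 5.0000; of x, 1.4052
Δx = A⁻¹·δb where δb = 1/281·5.0000·d; ‖Δx‖ = 0.6099
dividing the unrounded norms, ‖Δx‖/‖x‖ = 0.4340
realised/bound (from unrounded values) ≈ 0.3094


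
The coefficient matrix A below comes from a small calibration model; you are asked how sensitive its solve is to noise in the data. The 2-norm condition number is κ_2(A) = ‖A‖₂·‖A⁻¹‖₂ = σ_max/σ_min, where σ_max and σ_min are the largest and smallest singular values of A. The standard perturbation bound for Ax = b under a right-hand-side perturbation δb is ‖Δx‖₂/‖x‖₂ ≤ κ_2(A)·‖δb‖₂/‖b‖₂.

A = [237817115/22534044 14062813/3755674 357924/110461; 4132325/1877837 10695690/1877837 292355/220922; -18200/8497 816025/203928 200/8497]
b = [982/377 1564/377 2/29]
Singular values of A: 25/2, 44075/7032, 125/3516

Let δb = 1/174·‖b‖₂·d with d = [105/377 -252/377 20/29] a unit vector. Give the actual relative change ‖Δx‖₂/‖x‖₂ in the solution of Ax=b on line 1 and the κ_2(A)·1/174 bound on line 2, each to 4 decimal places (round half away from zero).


0.0141
2.0207

σ_max = 25/2, σ_min = 125/3516
κ_2(A) = (25/2) / (125/3516) = 351.6000
κ_2(A)·‖δb‖/‖b‖ = 2.0207
solve Ax = b  →  x = [14.0194 7.8387 -53.9162]
2-norm of b is 4.8990; of x, 56.2578
Δx = A⁻¹·δb where δb = 1/174·4.8990·d; ‖Δx‖ = 0.7919
realised ‖Δx‖/‖x‖ = 0.0141
so the bound overstates the realised error by a factor of ≈ 143.5447 (computed from the unrounded values)


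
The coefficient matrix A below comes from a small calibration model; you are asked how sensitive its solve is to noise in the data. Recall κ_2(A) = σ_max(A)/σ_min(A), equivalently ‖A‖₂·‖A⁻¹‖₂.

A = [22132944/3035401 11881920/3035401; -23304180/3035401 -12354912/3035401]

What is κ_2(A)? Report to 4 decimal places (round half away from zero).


384.8125

AᵀA = [1228242586896/10955599561 655057031040/10955599561; 655057031040/10955599561 349374403584/10955599561]; tr = 5458882320/37908649, det = 5308416/37908649
eigenvalues of AᵀA: λ = (tr ± √(tr²−4·det))/2 = 144, 36864/37908649
so κ_2 = √(144 / (36864/37908649)) = 384.8125


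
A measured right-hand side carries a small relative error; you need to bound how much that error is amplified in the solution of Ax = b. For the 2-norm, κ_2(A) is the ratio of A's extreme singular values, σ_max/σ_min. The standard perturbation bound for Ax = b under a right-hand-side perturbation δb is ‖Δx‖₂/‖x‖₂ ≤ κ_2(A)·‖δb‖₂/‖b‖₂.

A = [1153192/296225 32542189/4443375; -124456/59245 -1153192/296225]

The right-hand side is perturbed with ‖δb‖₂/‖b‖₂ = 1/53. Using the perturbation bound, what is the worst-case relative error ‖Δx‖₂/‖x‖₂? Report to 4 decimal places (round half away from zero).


7.2524

form AᵀA = [5941467776/303630625 167098673992/4554459375; 167098673992/4554459375 4699691063689/68316890625] with trace 20887617001/236390625 and determinant 312299584/5909765625
λ_max, λ_min = (20887617001/236390625 ± √436280732029448394001/55880527587890625)/2 = 2209/25, 141376/236390625
κ = σ_max/σ_min = (47/5)/(376/15375) = 384.3750
worst-case relative error ≤ 384.3750 × 1/53 = 7.2524


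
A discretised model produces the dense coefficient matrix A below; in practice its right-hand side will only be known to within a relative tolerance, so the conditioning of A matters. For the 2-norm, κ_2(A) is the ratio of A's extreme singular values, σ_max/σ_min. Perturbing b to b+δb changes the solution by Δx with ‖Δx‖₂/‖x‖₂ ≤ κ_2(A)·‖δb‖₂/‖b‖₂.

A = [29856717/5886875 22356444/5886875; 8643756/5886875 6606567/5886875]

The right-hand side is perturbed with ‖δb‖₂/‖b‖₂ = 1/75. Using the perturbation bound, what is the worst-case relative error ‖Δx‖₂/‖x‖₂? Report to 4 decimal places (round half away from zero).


M = AᵀA = [1545820908489/55448475625 1159352919648/55448475625; 1159352919648/55448475625 869531705361/55448475625]. tr(M)=96614104554/2217939025, det(M)=1185921/88717561
λ_max, λ_min = (96614104554/2217939025 ± √9334022168724596836416/4919253518617950625)/2 = 1089/25, 27225/88717561
σ_max=√(1089/25)=(33/5), σ_min=√(27225/88717561)=(165/9419) → κ = 376.7600
κ_2(A)·‖δb‖/‖b‖ = 5.0235

5.0235


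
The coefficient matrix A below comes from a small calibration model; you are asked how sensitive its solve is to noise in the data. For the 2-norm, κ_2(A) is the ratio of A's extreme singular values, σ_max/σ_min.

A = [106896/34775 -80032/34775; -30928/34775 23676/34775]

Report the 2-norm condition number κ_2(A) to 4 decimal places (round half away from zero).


347.7500

AᵀA = [99066368/9674405 -74298816/9674405; -74298816/9674405 55725392/9674405]; tr = 30958352/1934881, det = 4096/1934881
λ_max, λ_min = (30958352/1934881 ± √958387857465600/3743764484161)/2 = 16, 256/1934881
κ_2(A) = √(λ_max/λ_min) = √(16 / (256/1934881)) = 347.7500


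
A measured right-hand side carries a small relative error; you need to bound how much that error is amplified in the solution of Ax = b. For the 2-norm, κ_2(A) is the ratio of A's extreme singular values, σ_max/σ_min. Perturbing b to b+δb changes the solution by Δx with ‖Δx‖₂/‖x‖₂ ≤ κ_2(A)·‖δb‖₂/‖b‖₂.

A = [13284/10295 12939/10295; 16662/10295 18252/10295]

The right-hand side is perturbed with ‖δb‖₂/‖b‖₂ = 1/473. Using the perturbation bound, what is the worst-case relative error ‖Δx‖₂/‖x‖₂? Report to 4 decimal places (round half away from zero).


M = AᵀA = [18163476/4239481 19039860/4239481; 19039860/4239481 20022129/4239481]. tr(M)=45405/5041, det(M)=324/5041
λ_max, λ_min = (45405/5041 ± √2055080889/25411681)/2 = 9, 36/5041
κ_2(A) = √(λ_max/λ_min) = √(9 / (36/5041)) = 35.5000
perturbation bound = 35.5000·1/473 = 0.0751

0.0751


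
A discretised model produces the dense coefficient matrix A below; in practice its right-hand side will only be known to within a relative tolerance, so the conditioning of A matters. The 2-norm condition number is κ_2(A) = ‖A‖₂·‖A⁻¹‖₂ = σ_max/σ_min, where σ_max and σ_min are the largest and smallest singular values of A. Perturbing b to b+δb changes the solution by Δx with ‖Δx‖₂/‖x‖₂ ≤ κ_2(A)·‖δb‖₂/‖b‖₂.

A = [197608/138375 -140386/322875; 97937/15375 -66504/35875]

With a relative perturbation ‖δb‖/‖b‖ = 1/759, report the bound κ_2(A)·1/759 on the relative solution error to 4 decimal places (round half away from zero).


0.4980

form AᵀA = [485409313/11390625 -330345496/26578125; -330345496/26578125 224838532/62015625] with trace 8258753/178605 and determinant 334084/22325625
char-poly roots: 1156/25 and 289/893025
κ_2(A) = √(λ_max/λ_min) = √((1156/25) / (289/893025)) = 378.0000
worst-case relative error ≤ 378.0000 × 1/759 = 0.4980


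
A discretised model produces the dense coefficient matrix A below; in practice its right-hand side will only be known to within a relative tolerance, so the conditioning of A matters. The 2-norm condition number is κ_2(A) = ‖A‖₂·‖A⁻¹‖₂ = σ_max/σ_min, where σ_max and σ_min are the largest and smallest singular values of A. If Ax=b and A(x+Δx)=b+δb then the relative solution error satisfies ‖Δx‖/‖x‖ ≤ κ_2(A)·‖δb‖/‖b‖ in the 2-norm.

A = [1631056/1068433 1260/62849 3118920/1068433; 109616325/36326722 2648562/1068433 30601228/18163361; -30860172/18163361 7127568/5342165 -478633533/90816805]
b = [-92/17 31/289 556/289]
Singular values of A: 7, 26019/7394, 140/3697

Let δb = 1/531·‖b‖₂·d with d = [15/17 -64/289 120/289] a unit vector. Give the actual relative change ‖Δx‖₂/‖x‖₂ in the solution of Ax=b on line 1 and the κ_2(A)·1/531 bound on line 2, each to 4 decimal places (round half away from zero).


0.0027
0.3481

σ_max = 7, σ_min = 140/3697
κ_2(A) = 7 / (140/3697) = 184.8500
perturbation bound = 184.8500·1/531 = 0.3481
solve Ax = b  →  x = [74.4429 -63.1498 -40.3505]
‖b‖ = 5.7446, ‖x‖ = 105.6305
Δx = A⁻¹·δb where δb = 1/531·5.7446·d; ‖Δx‖ = 0.2857
relative error = 0.0027
realised/bound (from unrounded values) ≈ 0.0078


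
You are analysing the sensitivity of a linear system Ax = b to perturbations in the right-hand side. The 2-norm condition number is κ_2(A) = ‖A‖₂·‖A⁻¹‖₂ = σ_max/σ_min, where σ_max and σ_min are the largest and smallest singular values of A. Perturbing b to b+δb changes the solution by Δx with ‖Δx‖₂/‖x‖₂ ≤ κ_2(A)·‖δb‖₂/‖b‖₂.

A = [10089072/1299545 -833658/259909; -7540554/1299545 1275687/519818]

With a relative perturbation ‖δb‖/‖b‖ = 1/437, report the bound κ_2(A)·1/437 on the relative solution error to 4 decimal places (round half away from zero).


0.5719

M = AᵀA = [6345973137924/67552688281 -2644105788135/67552688281; -2644105788135/67552688281 4407319965825/270210753124]. tr(M)=176279364009/1598880196, det(M)=77792400/399720049
solving λ² − 176279364009/1598880196·λ + 77792400/399720049 = 0 gives λ = 441/4, 705600/399720049
κ = σ_max/σ_min = (21/2)/(840/19993) = 249.9125
κ_2(A)·‖δb‖/‖b‖ = 0.5719


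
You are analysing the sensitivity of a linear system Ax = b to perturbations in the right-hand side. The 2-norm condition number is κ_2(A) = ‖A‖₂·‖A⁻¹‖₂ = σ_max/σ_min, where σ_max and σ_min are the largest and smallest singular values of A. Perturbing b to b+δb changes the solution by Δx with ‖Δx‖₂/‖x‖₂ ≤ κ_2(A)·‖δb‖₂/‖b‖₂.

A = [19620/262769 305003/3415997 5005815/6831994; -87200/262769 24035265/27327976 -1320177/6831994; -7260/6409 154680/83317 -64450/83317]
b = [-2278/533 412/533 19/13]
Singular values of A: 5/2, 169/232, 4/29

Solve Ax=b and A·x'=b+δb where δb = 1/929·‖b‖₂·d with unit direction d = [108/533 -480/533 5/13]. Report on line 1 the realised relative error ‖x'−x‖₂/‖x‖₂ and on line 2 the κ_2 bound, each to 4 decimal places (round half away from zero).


largest singular value 5/2, smallest 4/29
κ = σ_max/σ_min = (5/2)/(4/29) = 18.1250
worst-case relative error ≤ 18.1250 × 1/929 = 0.0195
solve Ax = b  →  x = [6.0206 1.6889 -6.6524]
2-norm of b is 4.5826; of x, 9.1299
with δb = [0.0010 -0.0044 0.0019], A·Δx = δb → ‖Δx‖ = 0.0358
realised ‖Δx‖/‖x‖ = 0.0039
realised/bound (from unrounded values) ≈ 0.2008

0.0039
0.0195


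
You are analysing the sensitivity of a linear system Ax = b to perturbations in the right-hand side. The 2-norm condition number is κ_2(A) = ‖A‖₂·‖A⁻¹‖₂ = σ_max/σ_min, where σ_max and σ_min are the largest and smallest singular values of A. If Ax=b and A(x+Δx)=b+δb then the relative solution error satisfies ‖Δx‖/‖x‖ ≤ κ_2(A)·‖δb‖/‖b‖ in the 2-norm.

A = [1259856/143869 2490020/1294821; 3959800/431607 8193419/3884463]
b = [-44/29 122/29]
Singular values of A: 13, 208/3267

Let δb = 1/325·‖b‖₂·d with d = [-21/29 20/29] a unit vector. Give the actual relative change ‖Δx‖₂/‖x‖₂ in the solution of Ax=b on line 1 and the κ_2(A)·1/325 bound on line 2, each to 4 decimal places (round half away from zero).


from the listed singular values, σ₁ = 13, σ_n = 208/3267
κ_2(A) = 13 / (208/3267) = 204.1875
κ_2(A)·‖δb‖/‖b‖ = 0.6283
solve Ax = b  →  x = [-13.6412 61.3283]
‖b‖ = 4.4721, ‖x‖ = 62.8271
Δx = A⁻¹·δb where δb = 1/325·4.4721·d; ‖Δx‖ = 0.2161
relative error = 0.0034
tightness: 0.0034 against a bound of 0.6283 (unrounded ratio ≈ 0.0055)

0.0034
0.6283


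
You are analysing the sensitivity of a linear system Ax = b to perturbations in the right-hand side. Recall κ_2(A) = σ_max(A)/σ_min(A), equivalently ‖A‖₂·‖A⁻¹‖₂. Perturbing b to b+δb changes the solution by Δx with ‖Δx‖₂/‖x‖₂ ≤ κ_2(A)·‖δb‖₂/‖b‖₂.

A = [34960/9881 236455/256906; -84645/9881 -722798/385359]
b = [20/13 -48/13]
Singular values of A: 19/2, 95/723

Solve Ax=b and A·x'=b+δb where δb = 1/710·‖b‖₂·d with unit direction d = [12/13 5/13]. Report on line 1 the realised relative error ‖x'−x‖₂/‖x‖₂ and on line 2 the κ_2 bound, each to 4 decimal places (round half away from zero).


0.1018
0.1018

largest singular value 19/2, smallest 95/723
condition number: (19/2) ÷ (95/723) = 72.3000
worst-case relative error ≤ 72.3000 × 1/710 = 0.1018
solve Ax = b  →  x = [0.4108 0.0924]
2-norm of b is 4.0000; of x, 0.4211
with δb = [0.0052 0.0022], A·Δx = δb → ‖Δx‖ = 0.0429
realised ‖Δx‖/‖x‖ = 0.1018
realised/bound = 1 exactly: the bound is attained for this b and d


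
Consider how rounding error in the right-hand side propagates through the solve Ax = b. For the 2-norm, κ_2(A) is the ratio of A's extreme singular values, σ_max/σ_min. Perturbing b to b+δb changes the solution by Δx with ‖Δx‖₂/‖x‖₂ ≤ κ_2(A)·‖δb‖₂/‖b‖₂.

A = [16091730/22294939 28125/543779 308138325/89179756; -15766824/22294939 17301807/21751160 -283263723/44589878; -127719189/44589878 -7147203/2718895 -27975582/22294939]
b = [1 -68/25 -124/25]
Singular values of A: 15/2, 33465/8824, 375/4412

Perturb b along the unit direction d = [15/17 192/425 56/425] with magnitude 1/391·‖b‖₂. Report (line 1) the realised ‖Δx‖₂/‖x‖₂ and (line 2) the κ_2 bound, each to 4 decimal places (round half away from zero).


σ_max = 15/2, σ_min = 375/4412
κ = σ_max/σ_min = (15/2)/(375/4412) = 88.2400
worst-case relative error ≤ 88.2400 × 1/391 = 0.2257
solve Ax = b  →  x = [9.1386 -7.3503 -1.5095]
‖b‖₂ = 5.7446 and ‖x‖₂ = 11.8245
with δb = [0.0130 0.0066 0.0019], A·Δx = δb → ‖Δx‖ = 0.1729
dividing the unrounded norms, ‖Δx‖/‖x‖ = 0.0146
realised/bound (from unrounded values) ≈ 0.0648

0.0146
0.2257


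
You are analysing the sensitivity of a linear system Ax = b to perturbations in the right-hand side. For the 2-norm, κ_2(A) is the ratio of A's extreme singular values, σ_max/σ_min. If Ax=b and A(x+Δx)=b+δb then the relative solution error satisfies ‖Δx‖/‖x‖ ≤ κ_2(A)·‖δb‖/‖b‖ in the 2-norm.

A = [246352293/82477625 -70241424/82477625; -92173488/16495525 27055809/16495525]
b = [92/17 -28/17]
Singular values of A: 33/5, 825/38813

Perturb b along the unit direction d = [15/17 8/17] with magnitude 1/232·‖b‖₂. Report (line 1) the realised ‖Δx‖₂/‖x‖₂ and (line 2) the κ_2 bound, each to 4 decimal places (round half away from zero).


0.0061
1.3384

largest singular value 33/5, smallest 825/38813
κ_2(A) = (33/5) / (825/38813) = 310.5040
worst-case relative error ≤ 310.5040 × 1/232 = 1.3384
solve Ax = b  →  x = [53.2734 180.4872]
2-norm of b is 5.6569; of x, 188.1852
with δb = [0.0215 0.0115], A·Δx = δb → ‖Δx‖ = 1.1471
relative error = 0.0061
realised/bound (from unrounded values) ≈ 0.0046


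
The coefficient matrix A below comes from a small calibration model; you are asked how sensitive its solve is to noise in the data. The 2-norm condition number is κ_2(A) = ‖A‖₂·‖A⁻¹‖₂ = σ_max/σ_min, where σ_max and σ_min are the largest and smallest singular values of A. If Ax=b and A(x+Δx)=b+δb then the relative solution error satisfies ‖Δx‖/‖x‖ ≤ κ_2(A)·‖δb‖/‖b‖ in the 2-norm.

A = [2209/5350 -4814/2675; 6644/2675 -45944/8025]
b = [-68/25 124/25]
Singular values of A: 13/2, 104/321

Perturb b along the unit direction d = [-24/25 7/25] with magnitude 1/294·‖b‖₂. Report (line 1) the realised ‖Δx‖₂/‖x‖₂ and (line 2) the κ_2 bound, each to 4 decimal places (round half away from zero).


σ_max = 13/2, σ_min = 104/321
condition number: (13/2) ÷ (104/321) = 20.0625
κ_2(A)·‖δb‖/‖b‖ = 0.0682
solve Ax = b  →  x = [11.6331 4.1805]
‖b‖ = 5.6569, ‖x‖ = 12.3615
δb = ε·‖b‖·d = [-0.0185 0.0054]; solving A·Δx = δb gives ‖Δx‖ = 0.0594
relative error = 0.0048
realised/bound (from unrounded values) ≈ 0.0704

0.0048
0.0682


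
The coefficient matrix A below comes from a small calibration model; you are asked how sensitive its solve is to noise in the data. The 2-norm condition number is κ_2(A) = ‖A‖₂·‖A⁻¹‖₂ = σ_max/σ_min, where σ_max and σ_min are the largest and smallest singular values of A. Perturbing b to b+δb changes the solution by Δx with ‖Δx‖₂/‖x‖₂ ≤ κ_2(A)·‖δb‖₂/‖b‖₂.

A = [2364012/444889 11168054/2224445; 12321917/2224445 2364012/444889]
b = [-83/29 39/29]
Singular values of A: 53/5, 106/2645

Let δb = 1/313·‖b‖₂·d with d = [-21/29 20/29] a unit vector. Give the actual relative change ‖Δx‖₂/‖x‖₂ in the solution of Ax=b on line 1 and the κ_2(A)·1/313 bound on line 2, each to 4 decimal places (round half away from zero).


σ_max = 53/5, σ_min = 106/2645
κ_2(A) = (53/5) / (106/2645) = 264.5000
bound on ‖Δx‖/‖x‖: κ·ε = 264.5000·1/313 = 0.8450
solve Ax = b  →  x = [-51.6949 54.1428]
‖b‖ = 3.1623, ‖x‖ = 74.8586
re-solving with b+δb shifts x by Δx of norm 0.2521
relative error = 0.0034
tightness: 0.0034 against a bound of 0.8450 (unrounded ratio ≈ 0.0040)

0.0034
0.8450
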